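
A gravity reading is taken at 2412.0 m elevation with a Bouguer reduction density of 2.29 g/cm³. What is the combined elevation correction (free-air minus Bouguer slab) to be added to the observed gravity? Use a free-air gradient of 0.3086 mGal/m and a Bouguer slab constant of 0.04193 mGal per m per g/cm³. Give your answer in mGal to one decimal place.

Combined gradient = 0.3086 − 0.04193 × 2.29 = 0.2125803 mGal/m
Combined elevation correction = 0.2125803 × 2412.0 = 512.7 mGal

512.7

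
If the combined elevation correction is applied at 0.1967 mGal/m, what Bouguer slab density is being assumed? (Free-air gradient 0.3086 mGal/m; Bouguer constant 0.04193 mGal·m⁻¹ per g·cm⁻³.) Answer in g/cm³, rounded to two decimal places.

0.1967 = 0.3086 − 0.04193 × ρ
ρ = (0.3086 − 0.1967) / 0.04193 = 2.67 g/cm³

2.67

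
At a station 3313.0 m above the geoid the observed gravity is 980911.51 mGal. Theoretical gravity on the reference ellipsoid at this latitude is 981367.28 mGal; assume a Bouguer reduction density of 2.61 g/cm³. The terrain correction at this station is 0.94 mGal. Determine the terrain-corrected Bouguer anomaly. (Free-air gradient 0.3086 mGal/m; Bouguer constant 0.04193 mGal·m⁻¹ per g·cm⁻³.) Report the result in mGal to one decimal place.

205.0

Free-air correction = 0.3086 × 3313.0 = 1022.39 mGal
Free-air anomaly = 980911.51 − 981367.28 + (1022.39) = 566.62 mGal
Bouguer slab correction = 0.04193 × 2.61 × 3313.0 = 362.57 mGal
Simple Bouguer anomaly = 566.62 − (362.57) = 204.05 mGal
Complete Bouguer anomaly = 204.05 + 0.94 = 204.99 mGal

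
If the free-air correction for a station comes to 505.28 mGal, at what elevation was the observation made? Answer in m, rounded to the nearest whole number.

h = 505.28 / 0.3086 = 1637.33 m

1637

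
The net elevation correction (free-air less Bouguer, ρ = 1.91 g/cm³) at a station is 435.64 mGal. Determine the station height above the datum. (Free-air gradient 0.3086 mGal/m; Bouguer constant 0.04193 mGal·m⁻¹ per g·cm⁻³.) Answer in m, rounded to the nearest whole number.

Combined gradient = 0.3086 − 0.04193 × 1.91 = 0.2285137 mGal/m
h = 435.64 / 0.2285137 = 1906.41 m

1906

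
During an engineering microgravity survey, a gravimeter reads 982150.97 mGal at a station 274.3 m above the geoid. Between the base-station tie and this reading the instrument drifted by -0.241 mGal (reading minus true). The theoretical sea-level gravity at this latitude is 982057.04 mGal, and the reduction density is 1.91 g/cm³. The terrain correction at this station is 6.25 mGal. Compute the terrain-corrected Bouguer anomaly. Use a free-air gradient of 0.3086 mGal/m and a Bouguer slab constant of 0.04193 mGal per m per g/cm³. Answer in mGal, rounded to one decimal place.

Drift-corrected reading = 982150.97 − (-0.241) = 982151.211 mGal
Free-air correction = 0.3086 × 274.3 = 84.65 mGal
Free-air anomaly = 982151.211 − 982057.04 + (84.65) = 178.821 mGal
Bouguer slab correction = 0.04193 × 1.91 × 274.3 = 21.97 mGal
Simple Bouguer anomaly = 178.821 − (21.97) = 156.851 mGal
Complete Bouguer anomaly = 156.851 + 6.25 = 163.101 mGal

163.1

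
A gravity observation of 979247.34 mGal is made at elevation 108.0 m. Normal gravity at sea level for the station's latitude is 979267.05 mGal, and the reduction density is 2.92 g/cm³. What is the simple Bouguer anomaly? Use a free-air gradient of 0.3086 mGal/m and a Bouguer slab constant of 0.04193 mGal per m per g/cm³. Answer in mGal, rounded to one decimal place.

0.4

Free-air correction = 0.3086 × 108.0 = 33.33 mGal
Free-air anomaly = 979247.34 − 979267.05 + (33.33) = 13.62 mGal
Bouguer slab correction = 0.04193 × 2.92 × 108.0 = 13.22 mGal
Simple Bouguer anomaly = 13.62 − (13.22) = 0.40 mGal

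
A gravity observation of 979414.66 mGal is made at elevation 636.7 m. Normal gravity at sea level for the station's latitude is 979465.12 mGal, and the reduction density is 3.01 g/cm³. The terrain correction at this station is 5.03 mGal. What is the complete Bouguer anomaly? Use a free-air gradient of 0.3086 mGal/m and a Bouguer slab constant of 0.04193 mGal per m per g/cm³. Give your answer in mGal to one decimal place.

70.7

Free-air correction = 0.3086 × 636.7 = 196.49 mGal
Free-air anomaly = 979414.66 − 979465.12 + (196.49) = 146.03 mGal
Bouguer slab correction = 0.04193 × 3.01 × 636.7 = 80.36 mGal
Simple Bouguer anomaly = 146.03 − (80.36) = 65.67 mGal
Complete Bouguer anomaly = 65.67 + 5.03 = 70.70 mGal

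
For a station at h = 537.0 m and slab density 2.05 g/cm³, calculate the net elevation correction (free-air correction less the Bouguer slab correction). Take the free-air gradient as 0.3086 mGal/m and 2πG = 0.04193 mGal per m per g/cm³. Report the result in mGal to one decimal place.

Combined gradient = 0.3086 − 0.04193 × 2.05 = 0.2226435 mGal/m
Combined elevation correction = 0.2226435 × 537.0 = 119.6 mGal

119.6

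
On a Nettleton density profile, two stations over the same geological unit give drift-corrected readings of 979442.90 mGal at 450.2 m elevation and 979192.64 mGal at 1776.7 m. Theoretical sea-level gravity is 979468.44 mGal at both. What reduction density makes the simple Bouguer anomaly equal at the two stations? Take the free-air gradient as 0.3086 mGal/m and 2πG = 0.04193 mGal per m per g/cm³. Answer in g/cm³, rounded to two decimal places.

2.86

Δg_obs = 979192.64 − 979442.90 = -250.26 mGal over Δh = 1776.7 − 450.2 = 1326.5 m
Equal Bouguer anomalies ⇒ Δg_obs + (0.3086 − 0.04193ρ)·Δh = 0
0.3086 − 0.04193ρ = −Δg_obs/Δh = 0.18866
ρ = (0.3086 − 0.18866) / 0.04193 = 2.86 g/cm³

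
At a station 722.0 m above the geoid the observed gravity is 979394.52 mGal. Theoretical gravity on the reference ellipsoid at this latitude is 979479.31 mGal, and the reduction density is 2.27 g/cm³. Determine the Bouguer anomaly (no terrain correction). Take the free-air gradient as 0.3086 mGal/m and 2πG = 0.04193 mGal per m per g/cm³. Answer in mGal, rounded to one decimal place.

69.3

Free-air correction = 0.3086 × 722.0 = 222.81 mGal
Free-air anomaly = 979394.52 − 979479.31 + (222.81) = 138.02 mGal
Bouguer slab correction = 0.04193 × 2.27 × 722.0 = 68.72 mGal
Simple Bouguer anomaly = 138.02 − (68.72) = 69.30 mGal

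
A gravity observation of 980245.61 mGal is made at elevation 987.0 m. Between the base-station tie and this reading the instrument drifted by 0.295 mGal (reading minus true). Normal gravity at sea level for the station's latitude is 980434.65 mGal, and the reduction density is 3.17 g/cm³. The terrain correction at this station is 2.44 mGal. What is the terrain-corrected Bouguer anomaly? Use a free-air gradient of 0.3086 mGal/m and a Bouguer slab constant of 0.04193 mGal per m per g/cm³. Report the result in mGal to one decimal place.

Drift-corrected reading = 980245.61 − (0.295) = 980245.315 mGal
Free-air correction = 0.3086 × 987.0 = 304.59 mGal
Free-air anomaly = 980245.315 − 980434.65 + (304.59) = 115.255 mGal
Bouguer slab correction = 0.04193 × 3.17 × 987.0 = 131.19 mGal
Simple Bouguer anomaly = 115.255 − (131.19) = -15.935 mGal
Complete Bouguer anomaly = -15.935 + 2.44 = -13.495 mGal

-13.5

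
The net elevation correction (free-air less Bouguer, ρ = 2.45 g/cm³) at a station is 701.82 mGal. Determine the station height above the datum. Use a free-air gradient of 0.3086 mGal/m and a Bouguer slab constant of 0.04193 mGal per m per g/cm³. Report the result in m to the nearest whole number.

Combined gradient = 0.3086 − 0.04193 × 2.45 = 0.2058715 mGal/m
h = 701.82 / 0.2058715 = 3409.02 m

3409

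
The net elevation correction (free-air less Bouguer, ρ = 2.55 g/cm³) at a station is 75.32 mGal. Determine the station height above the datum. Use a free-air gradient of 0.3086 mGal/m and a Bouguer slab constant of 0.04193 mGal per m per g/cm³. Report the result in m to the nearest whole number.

373

Combined gradient = 0.3086 − 0.04193 × 2.55 = 0.2016785 mGal/m
h = 75.32 / 0.2016785 = 373.47 m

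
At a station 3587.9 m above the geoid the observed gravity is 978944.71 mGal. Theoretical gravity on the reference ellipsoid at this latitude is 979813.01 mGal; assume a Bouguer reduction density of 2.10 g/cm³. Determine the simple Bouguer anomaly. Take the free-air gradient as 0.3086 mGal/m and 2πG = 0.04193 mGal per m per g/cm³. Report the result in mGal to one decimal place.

-77.0

Free-air correction = 0.3086 × 3587.9 = 1107.23 mGal
Free-air anomaly = 978944.71 − 979813.01 + (1107.23) = 238.93 mGal
Bouguer slab correction = 0.04193 × 2.10 × 3587.9 = 315.93 mGal
Simple Bouguer anomaly = 238.93 − (315.93) = -77.00 mGal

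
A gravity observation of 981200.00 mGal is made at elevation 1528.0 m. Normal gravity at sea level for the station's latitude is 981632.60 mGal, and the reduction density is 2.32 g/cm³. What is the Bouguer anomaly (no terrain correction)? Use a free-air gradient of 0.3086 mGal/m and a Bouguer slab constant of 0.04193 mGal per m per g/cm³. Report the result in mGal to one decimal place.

-109.7

Free-air correction = 0.3086 × 1528.0 = 471.54 mGal
Free-air anomaly = 981200.00 − 981632.60 + (471.54) = 38.94 mGal
Bouguer slab correction = 0.04193 × 2.32 × 1528.0 = 148.64 mGal
Simple Bouguer anomaly = 38.94 − (148.64) = -109.70 mGal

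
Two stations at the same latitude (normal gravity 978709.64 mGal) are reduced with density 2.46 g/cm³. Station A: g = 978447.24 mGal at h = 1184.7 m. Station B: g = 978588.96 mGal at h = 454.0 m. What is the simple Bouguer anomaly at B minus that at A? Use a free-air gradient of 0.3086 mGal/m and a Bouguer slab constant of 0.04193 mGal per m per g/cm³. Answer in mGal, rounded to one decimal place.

-8.4

Δg_SB(A) = 978447.24 − 978709.64 + 0.3086×1184.7 − 0.04193×2.46×1184.7 = -19.00 mGal
Δg_SB(B) = 978588.96 − 978709.64 + 0.3086×454.0 − 0.04193×2.46×454.0 = -27.40 mGal
Difference = -27.40 − (-19.00) = -8.40 mGal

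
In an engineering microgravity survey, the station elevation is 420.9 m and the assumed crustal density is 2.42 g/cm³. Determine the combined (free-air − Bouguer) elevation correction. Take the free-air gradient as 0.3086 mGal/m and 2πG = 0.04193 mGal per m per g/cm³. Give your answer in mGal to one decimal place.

87.2

Combined gradient = 0.3086 − 0.04193 × 2.42 = 0.2071294 mGal/m
Combined elevation correction = 0.2071294 × 420.9 = 87.2 mGal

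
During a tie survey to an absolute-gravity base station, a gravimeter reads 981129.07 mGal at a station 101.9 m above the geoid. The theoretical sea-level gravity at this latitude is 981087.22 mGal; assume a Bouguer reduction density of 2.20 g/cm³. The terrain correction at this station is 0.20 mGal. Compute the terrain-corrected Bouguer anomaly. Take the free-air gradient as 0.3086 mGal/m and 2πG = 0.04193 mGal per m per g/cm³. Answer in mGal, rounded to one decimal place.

Free-air correction = 0.3086 × 101.9 = 31.45 mGal
Free-air anomaly = 981129.07 − 981087.22 + (31.45) = 73.30 mGal
Bouguer slab correction = 0.04193 × 2.20 × 101.9 = 9.40 mGal
Simple Bouguer anomaly = 73.30 − (9.40) = 63.90 mGal
Complete Bouguer anomaly = 63.90 + 0.20 = 64.10 mGal

64.1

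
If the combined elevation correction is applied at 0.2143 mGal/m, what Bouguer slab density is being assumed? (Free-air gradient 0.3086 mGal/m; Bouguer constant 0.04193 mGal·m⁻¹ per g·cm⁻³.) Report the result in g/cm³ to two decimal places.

0.2143 = 0.3086 − 0.04193 × ρ
ρ = (0.3086 − 0.2143) / 0.04193 = 2.25 g/cm³

2.25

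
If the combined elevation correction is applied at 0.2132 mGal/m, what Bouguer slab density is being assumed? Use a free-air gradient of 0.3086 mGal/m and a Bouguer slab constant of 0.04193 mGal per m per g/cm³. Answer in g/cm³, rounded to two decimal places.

0.2132 = 0.3086 − 0.04193 × ρ
ρ = (0.3086 − 0.2132) / 0.04193 = 2.28 g/cm³

2.28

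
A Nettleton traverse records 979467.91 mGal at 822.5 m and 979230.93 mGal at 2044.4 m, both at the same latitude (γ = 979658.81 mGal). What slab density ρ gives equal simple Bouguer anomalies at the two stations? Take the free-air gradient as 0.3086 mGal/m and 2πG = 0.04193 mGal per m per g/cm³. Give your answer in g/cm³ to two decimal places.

Δg_obs = 979230.93 − 979467.91 = -236.98 mGal over Δh = 2044.4 − 822.5 = 1221.9 m
Equal Bouguer anomalies ⇒ Δg_obs + (0.3086 − 0.04193ρ)·Δh = 0
0.3086 − 0.04193ρ = −Δg_obs/Δh = 0.19394
ρ = (0.3086 − 0.19394) / 0.04193 = 2.73 g/cm³

2.73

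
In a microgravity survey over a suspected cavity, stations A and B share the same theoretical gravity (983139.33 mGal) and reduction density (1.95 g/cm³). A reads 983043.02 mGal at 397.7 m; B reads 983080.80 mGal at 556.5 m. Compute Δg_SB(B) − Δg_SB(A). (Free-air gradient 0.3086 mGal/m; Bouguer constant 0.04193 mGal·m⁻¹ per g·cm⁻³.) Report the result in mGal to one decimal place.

Δg_SB(A) = 983043.02 − 983139.33 + 0.3086×397.7 − 0.04193×1.95×397.7 = -6.10 mGal
Δg_SB(B) = 983080.80 − 983139.33 + 0.3086×556.5 − 0.04193×1.95×556.5 = 67.70 mGal
Difference = 67.70 − (-6.10) = 73.80 mGal

73.8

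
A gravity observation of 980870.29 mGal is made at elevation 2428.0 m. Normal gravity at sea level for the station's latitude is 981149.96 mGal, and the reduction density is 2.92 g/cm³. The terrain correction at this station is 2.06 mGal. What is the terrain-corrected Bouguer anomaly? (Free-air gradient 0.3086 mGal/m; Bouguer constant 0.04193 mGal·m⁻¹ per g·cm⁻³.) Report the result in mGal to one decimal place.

Free-air correction = 0.3086 × 2428.0 = 749.28 mGal
Free-air anomaly = 980870.29 − 981149.96 + (749.28) = 469.61 mGal
Bouguer slab correction = 0.04193 × 2.92 × 2428.0 = 297.27 mGal
Simple Bouguer anomaly = 469.61 − (297.27) = 172.34 mGal
Complete Bouguer anomaly = 172.34 + 2.06 = 174.40 mGal

174.4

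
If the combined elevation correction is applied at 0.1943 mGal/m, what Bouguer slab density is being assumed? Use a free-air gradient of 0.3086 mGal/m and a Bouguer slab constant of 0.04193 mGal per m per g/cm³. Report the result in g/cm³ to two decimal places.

2.73

0.1943 = 0.3086 − 0.04193 × ρ
ρ = (0.3086 − 0.1943) / 0.04193 = 2.73 g/cm³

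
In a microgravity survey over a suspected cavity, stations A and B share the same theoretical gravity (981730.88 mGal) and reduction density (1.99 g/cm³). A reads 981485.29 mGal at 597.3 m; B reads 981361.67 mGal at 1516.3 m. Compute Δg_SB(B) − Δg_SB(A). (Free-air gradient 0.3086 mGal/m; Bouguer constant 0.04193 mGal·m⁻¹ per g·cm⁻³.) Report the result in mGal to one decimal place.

Δg_SB(A) = 981485.29 − 981730.88 + 0.3086×597.3 − 0.04193×1.99×597.3 = -111.10 mGal
Δg_SB(B) = 981361.67 − 981730.88 + 0.3086×1516.3 − 0.04193×1.99×1516.3 = -27.80 mGal
Difference = -27.80 − (-111.10) = 83.30 mGal

83.3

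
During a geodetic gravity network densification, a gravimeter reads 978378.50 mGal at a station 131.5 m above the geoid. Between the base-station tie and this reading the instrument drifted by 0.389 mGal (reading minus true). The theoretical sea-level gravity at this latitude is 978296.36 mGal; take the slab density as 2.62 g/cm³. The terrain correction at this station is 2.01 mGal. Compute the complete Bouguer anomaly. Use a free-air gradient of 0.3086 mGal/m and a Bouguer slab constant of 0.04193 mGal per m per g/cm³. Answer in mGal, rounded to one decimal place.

Drift-corrected reading = 978378.50 − (0.389) = 978378.111 mGal
Free-air correction = 0.3086 × 131.5 = 40.58 mGal
Free-air anomaly = 978378.111 − 978296.36 + (40.58) = 122.331 mGal
Bouguer slab correction = 0.04193 × 2.62 × 131.5 = 14.45 mGal
Simple Bouguer anomaly = 122.331 − (14.45) = 107.881 mGal
Complete Bouguer anomaly = 107.881 + 2.01 = 109.891 mGal

109.9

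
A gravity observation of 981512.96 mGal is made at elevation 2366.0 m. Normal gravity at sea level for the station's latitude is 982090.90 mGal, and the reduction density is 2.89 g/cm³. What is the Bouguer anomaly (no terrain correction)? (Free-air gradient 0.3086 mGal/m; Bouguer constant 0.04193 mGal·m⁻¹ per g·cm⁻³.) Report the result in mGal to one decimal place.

-134.5

Free-air correction = 0.3086 × 2366.0 = 730.15 mGal
Free-air anomaly = 981512.96 − 982090.90 + (730.15) = 152.21 mGal
Bouguer slab correction = 0.04193 × 2.89 × 2366.0 = 286.71 mGal
Simple Bouguer anomaly = 152.21 − (286.71) = -134.50 mGal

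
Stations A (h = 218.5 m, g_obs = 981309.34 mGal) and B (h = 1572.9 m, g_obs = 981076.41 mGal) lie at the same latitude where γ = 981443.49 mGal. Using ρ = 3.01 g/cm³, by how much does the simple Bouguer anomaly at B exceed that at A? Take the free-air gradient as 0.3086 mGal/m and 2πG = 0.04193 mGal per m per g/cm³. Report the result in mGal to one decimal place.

Δg_SB(A) = 981309.34 − 981443.49 + 0.3086×218.5 − 0.04193×3.01×218.5 = -94.30 mGal
Δg_SB(B) = 981076.41 − 981443.49 + 0.3086×1572.9 − 0.04193×3.01×1572.9 = -80.20 mGal
Difference = -80.20 − (-94.30) = 14.10 mGal

14.1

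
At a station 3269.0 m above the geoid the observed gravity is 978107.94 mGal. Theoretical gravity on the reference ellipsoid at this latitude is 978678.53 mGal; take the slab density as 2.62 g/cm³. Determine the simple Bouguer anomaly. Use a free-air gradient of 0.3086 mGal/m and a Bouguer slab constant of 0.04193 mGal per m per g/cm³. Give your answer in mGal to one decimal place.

Free-air correction = 0.3086 × 3269.0 = 1008.81 mGal
Free-air anomaly = 978107.94 − 978678.53 + (1008.81) = 438.22 mGal
Bouguer slab correction = 0.04193 × 2.62 × 3269.0 = 359.12 mGal
Simple Bouguer anomaly = 438.22 − (359.12) = 79.10 mGal

79.1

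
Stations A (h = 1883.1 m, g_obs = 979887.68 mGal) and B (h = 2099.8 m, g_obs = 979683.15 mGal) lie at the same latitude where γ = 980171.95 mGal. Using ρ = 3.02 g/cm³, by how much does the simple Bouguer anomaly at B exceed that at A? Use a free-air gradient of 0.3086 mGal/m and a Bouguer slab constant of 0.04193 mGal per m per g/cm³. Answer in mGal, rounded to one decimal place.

-165.1

Δg_SB(A) = 979887.68 − 980171.95 + 0.3086×1883.1 − 0.04193×3.02×1883.1 = 58.40 mGal
Δg_SB(B) = 979683.15 − 980171.95 + 0.3086×2099.8 − 0.04193×3.02×2099.8 = -106.70 mGal
Difference = -106.70 − (58.40) = -165.10 mGal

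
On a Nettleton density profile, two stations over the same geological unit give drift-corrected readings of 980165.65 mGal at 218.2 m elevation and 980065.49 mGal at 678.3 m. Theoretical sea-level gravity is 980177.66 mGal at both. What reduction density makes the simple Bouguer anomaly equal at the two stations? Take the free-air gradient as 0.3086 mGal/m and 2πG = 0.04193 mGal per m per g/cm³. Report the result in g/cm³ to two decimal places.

2.17

Δg_obs = 980065.49 − 980165.65 = -100.16 mGal over Δh = 678.3 − 218.2 = 460.1 m
Equal Bouguer anomalies ⇒ Δg_obs + (0.3086 − 0.04193ρ)·Δh = 0
0.3086 − 0.04193ρ = −Δg_obs/Δh = 0.21769
ρ = (0.3086 − 0.21769) / 0.04193 = 2.17 g/cm³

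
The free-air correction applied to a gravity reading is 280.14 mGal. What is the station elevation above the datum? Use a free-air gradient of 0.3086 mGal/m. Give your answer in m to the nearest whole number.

h = 280.14 / 0.3086 = 907.78 m

908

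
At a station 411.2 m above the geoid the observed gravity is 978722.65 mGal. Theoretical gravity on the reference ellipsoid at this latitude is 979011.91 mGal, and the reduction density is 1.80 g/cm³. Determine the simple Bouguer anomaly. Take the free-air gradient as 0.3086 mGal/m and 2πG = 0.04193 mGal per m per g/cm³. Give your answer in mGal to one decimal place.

Free-air correction = 0.3086 × 411.2 = 126.90 mGal
Free-air anomaly = 978722.65 − 979011.91 + (126.90) = -162.36 mGal
Bouguer slab correction = 0.04193 × 1.80 × 411.2 = 31.03 mGal
Simple Bouguer anomaly = -162.36 − (31.03) = -193.39 mGal

-193.4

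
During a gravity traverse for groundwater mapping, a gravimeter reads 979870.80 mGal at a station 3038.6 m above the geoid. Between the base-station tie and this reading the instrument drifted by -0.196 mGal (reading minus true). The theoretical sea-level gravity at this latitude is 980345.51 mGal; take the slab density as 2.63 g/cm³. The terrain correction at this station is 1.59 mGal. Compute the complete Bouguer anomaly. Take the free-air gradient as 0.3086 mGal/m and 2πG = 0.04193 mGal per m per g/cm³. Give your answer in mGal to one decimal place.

Drift-corrected reading = 979870.80 − (-0.196) = 979870.996 mGal
Free-air correction = 0.3086 × 3038.6 = 937.71 mGal
Free-air anomaly = 979870.996 − 980345.51 + (937.71) = 463.196 mGal
Bouguer slab correction = 0.04193 × 2.63 × 3038.6 = 335.08 mGal
Simple Bouguer anomaly = 463.196 − (335.08) = 128.116 mGal
Complete Bouguer anomaly = 128.116 + 1.59 = 129.706 mGal

129.7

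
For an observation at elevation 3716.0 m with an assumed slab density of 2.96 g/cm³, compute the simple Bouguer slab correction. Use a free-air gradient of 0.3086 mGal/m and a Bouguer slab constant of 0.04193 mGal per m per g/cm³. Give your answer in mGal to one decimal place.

Bouguer slab correction = 0.04193 × 2.96 × 3716.0 = 461.2 mGal

461.2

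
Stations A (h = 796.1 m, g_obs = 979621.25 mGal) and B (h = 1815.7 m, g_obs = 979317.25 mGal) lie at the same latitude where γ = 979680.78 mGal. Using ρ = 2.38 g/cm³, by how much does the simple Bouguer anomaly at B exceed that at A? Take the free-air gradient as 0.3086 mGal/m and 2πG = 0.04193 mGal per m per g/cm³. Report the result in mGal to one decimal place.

Δg_SB(A) = 979621.25 − 979680.78 + 0.3086×796.1 − 0.04193×2.38×796.1 = 106.70 mGal
Δg_SB(B) = 979317.25 − 979680.78 + 0.3086×1815.7 − 0.04193×2.38×1815.7 = 15.60 mGal
Difference = 15.60 − (106.70) = -91.10 mGal

-91.1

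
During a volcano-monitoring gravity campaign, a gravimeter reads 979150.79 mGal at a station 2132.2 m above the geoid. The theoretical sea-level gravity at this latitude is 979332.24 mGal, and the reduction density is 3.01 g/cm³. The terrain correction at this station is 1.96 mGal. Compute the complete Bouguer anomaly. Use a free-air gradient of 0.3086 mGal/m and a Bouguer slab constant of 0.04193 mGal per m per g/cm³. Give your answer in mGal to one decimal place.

Free-air correction = 0.3086 × 2132.2 = 658.00 mGal
Free-air anomaly = 979150.79 − 979332.24 + (658.00) = 476.55 mGal
Bouguer slab correction = 0.04193 × 3.01 × 2132.2 = 269.10 mGal
Simple Bouguer anomaly = 476.55 − (269.10) = 207.45 mGal
Complete Bouguer anomaly = 207.45 + 1.96 = 209.41 mGal

209.4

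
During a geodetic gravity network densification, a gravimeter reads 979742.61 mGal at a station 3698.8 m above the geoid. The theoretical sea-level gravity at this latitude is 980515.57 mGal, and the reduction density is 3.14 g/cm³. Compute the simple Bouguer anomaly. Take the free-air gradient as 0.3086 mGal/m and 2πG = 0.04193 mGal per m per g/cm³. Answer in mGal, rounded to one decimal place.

-118.5

Free-air correction = 0.3086 × 3698.8 = 1141.45 mGal
Free-air anomaly = 979742.61 − 980515.57 + (1141.45) = 368.49 mGal
Bouguer slab correction = 0.04193 × 3.14 × 3698.8 = 486.98 mGal
Simple Bouguer anomaly = 368.49 − (486.98) = -118.49 mGal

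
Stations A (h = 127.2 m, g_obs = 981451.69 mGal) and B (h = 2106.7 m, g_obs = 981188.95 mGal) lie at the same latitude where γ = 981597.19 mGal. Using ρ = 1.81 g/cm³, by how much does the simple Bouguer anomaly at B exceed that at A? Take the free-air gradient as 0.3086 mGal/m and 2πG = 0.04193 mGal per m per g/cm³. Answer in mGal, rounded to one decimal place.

Δg_SB(A) = 981451.69 − 981597.19 + 0.3086×127.2 − 0.04193×1.81×127.2 = -115.90 mGal
Δg_SB(B) = 981188.95 − 981597.19 + 0.3086×2106.7 − 0.04193×1.81×2106.7 = 82.00 mGal
Difference = 82.00 − (-115.90) = 197.90 mGal

197.9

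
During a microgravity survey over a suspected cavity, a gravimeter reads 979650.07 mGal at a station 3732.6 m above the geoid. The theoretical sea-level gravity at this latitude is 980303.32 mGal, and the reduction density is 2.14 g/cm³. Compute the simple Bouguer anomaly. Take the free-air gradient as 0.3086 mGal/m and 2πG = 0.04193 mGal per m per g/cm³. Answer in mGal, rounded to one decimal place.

163.7

Free-air correction = 0.3086 × 3732.6 = 1151.88 mGal
Free-air anomaly = 979650.07 − 980303.32 + (1151.88) = 498.63 mGal
Bouguer slab correction = 0.04193 × 2.14 × 3732.6 = 334.93 mGal
Simple Bouguer anomaly = 498.63 − (334.93) = 163.70 mGal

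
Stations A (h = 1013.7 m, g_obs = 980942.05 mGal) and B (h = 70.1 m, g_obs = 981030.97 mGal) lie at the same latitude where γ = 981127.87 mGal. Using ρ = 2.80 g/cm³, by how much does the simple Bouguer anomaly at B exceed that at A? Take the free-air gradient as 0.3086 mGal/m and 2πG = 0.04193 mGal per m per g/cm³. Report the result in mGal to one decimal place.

-91.5

Δg_SB(A) = 980942.05 − 981127.87 + 0.3086×1013.7 − 0.04193×2.80×1013.7 = 8.00 mGal
Δg_SB(B) = 981030.97 − 981127.87 + 0.3086×70.1 − 0.04193×2.80×70.1 = -83.50 mGal
Difference = -83.50 − (8.00) = -91.50 mGal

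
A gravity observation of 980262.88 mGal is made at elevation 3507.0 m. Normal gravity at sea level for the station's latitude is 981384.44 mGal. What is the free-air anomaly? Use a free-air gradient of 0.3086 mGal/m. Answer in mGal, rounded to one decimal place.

Free-air correction = 0.3086 × 3507.0 = 1082.26 mGal
Free-air anomaly = 980262.88 − 981384.44 + (1082.26) = -39.30 mGal

-39.3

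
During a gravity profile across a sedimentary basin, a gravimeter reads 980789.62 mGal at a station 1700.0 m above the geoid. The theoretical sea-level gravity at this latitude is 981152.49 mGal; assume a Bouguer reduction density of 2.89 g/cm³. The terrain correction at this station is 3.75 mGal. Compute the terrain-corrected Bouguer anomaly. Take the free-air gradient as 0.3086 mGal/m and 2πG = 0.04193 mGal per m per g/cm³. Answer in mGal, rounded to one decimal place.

-40.5

Free-air correction = 0.3086 × 1700.0 = 524.62 mGal
Free-air anomaly = 980789.62 − 981152.49 + (524.62) = 161.75 mGal
Bouguer slab correction = 0.04193 × 2.89 × 1700.0 = 206.00 mGal
Simple Bouguer anomaly = 161.75 − (206.00) = -44.25 mGal
Complete Bouguer anomaly = -44.25 + 3.75 = -40.50 mGal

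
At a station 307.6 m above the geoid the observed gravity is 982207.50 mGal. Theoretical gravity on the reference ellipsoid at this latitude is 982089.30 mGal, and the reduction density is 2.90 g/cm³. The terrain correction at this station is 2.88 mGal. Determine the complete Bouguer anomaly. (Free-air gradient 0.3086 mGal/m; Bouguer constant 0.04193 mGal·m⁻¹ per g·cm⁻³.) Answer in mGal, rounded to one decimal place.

178.6

Free-air correction = 0.3086 × 307.6 = 94.93 mGal
Free-air anomaly = 982207.50 − 982089.30 + (94.93) = 213.13 mGal
Bouguer slab correction = 0.04193 × 2.90 × 307.6 = 37.40 mGal
Simple Bouguer anomaly = 213.13 − (37.40) = 175.73 mGal
Complete Bouguer anomaly = 175.73 + 2.88 = 178.61 mGal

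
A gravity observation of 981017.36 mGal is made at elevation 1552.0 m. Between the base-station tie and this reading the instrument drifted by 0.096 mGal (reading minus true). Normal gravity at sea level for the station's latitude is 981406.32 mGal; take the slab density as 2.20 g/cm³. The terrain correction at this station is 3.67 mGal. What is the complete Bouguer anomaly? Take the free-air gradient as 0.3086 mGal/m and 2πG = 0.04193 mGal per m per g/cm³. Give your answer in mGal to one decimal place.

Drift-corrected reading = 981017.36 − (0.096) = 981017.264 mGal
Free-air correction = 0.3086 × 1552.0 = 478.95 mGal
Free-air anomaly = 981017.264 − 981406.32 + (478.95) = 89.894 mGal
Bouguer slab correction = 0.04193 × 2.20 × 1552.0 = 143.17 mGal
Simple Bouguer anomaly = 89.894 − (143.17) = -53.276 mGal
Complete Bouguer anomaly = -53.276 + 3.67 = -49.606 mGal

-49.6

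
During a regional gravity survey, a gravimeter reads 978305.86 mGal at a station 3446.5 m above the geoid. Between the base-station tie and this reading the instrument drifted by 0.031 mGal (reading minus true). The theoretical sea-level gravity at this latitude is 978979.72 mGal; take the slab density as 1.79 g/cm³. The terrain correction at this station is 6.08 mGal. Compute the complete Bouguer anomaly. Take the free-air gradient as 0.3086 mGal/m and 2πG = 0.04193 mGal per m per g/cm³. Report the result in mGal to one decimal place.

137.1

Drift-corrected reading = 978305.86 − (0.031) = 978305.829 mGal
Free-air correction = 0.3086 × 3446.5 = 1063.59 mGal
Free-air anomaly = 978305.829 − 978979.72 + (1063.59) = 389.699 mGal
Bouguer slab correction = 0.04193 × 1.79 × 3446.5 = 258.68 mGal
Simple Bouguer anomaly = 389.699 − (258.68) = 131.019 mGal
Complete Bouguer anomaly = 131.019 + 6.08 = 137.099 mGal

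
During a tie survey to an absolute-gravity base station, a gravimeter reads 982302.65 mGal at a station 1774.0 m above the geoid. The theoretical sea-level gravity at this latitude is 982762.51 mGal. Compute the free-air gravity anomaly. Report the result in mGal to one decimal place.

Free-air correction = 0.3086 × 1774.0 = 547.46 mGal
Free-air anomaly = 982302.65 − 982762.51 + (547.46) = 87.60 mGal

87.6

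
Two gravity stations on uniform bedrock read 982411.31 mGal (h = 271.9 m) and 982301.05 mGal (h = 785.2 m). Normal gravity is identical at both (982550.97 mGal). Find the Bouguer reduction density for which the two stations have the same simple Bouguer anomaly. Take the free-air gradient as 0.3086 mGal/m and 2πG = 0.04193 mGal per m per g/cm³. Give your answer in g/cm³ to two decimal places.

2.24

Δg_obs = 982301.05 − 982411.31 = -110.26 mGal over Δh = 785.2 − 271.9 = 513.3 m
Equal Bouguer anomalies ⇒ Δg_obs + (0.3086 − 0.04193ρ)·Δh = 0
0.3086 − 0.04193ρ = −Δg_obs/Δh = 0.21481
ρ = (0.3086 − 0.21481) / 0.04193 = 2.24 g/cm³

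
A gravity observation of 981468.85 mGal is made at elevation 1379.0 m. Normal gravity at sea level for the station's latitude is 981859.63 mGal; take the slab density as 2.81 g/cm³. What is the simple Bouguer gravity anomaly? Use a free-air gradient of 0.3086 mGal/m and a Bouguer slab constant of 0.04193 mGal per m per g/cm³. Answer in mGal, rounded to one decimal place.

-127.7

Free-air correction = 0.3086 × 1379.0 = 425.56 mGal
Free-air anomaly = 981468.85 − 981859.63 + (425.56) = 34.78 mGal
Bouguer slab correction = 0.04193 × 2.81 × 1379.0 = 162.48 mGal
Simple Bouguer anomaly = 34.78 − (162.48) = -127.70 mGal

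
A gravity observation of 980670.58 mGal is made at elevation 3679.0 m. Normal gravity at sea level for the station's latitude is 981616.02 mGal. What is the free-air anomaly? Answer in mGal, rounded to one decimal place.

Free-air correction = 0.3086 × 3679.0 = 1135.34 mGal
Free-air anomaly = 980670.58 − 981616.02 + (1135.34) = 189.90 mGal

189.9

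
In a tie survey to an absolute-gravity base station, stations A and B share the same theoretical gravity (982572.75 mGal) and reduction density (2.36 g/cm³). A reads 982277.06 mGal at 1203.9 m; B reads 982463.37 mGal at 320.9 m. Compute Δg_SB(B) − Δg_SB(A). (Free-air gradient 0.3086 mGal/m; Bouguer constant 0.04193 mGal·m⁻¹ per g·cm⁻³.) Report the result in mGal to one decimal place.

Δg_SB(A) = 982277.06 − 982572.75 + 0.3086×1203.9 − 0.04193×2.36×1203.9 = -43.30 mGal
Δg_SB(B) = 982463.37 − 982572.75 + 0.3086×320.9 − 0.04193×2.36×320.9 = -42.10 mGal
Difference = -42.10 − (-43.30) = 1.20 mGal

1.2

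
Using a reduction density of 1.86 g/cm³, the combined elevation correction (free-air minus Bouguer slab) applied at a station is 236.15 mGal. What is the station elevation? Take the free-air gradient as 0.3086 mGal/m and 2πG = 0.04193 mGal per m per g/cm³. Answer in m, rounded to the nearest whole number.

1024

Combined gradient = 0.3086 − 0.04193 × 1.86 = 0.2306102 mGal/m
h = 236.15 / 0.2306102 = 1024.02 m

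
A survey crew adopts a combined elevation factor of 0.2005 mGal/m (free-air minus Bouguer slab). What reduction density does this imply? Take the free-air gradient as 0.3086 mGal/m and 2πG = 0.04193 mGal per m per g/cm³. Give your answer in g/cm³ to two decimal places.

0.2005 = 0.3086 − 0.04193 × ρ
ρ = (0.3086 − 0.2005) / 0.04193 = 2.58 g/cm³

2.58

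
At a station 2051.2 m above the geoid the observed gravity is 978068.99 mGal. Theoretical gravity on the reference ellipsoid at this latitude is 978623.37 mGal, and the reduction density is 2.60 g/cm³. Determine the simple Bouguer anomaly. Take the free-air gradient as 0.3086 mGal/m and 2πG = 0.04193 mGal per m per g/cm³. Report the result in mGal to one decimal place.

-145.0

Free-air correction = 0.3086 × 2051.2 = 633.00 mGal
Free-air anomaly = 978068.99 − 978623.37 + (633.00) = 78.62 mGal
Bouguer slab correction = 0.04193 × 2.60 × 2051.2 = 223.62 mGal
Simple Bouguer anomaly = 78.62 − (223.62) = -145.00 mGal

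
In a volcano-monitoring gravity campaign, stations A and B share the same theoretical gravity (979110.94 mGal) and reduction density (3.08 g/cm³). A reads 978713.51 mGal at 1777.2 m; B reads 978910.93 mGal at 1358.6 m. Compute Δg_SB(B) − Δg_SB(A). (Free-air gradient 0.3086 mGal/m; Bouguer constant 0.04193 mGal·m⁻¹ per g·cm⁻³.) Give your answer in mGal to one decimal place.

122.3

Δg_SB(A) = 978713.51 − 979110.94 + 0.3086×1777.2 − 0.04193×3.08×1777.2 = -78.50 mGal
Δg_SB(B) = 978910.93 − 979110.94 + 0.3086×1358.6 − 0.04193×3.08×1358.6 = 43.80 mGal
Difference = 43.80 − (-78.50) = 122.30 mGal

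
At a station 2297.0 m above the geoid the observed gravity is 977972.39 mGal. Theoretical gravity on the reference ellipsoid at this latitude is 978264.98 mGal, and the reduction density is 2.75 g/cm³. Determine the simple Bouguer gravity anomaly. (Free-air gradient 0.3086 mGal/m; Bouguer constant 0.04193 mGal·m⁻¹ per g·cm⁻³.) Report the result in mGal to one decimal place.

151.4

Free-air correction = 0.3086 × 2297.0 = 708.85 mGal
Free-air anomaly = 977972.39 − 978264.98 + (708.85) = 416.26 mGal
Bouguer slab correction = 0.04193 × 2.75 × 2297.0 = 264.86 mGal
Simple Bouguer anomaly = 416.26 − (264.86) = 151.40 mGal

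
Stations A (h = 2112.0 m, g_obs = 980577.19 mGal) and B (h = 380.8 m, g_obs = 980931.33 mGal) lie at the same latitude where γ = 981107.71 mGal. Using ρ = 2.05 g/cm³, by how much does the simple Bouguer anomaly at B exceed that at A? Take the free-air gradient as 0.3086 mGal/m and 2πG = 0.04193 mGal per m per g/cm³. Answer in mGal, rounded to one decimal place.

Δg_SB(A) = 980577.19 − 981107.71 + 0.3086×2112.0 − 0.04193×2.05×2112.0 = -60.30 mGal
Δg_SB(B) = 980931.33 − 981107.71 + 0.3086×380.8 − 0.04193×2.05×380.8 = -91.60 mGal
Difference = -91.60 − (-60.30) = -31.30 mGal

-31.3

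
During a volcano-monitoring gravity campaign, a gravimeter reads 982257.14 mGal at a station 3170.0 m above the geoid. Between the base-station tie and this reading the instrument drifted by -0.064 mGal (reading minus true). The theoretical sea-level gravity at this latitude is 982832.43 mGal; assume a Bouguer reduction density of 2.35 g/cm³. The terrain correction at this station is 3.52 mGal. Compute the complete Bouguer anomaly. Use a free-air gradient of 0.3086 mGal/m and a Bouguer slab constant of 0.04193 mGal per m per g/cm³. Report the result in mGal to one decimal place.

Drift-corrected reading = 982257.14 − (-0.064) = 982257.204 mGal
Free-air correction = 0.3086 × 3170.0 = 978.26 mGal
Free-air anomaly = 982257.204 − 982832.43 + (978.26) = 403.034 mGal
Bouguer slab correction = 0.04193 × 2.35 × 3170.0 = 312.36 mGal
Simple Bouguer anomaly = 403.034 − (312.36) = 90.674 mGal
Complete Bouguer anomaly = 90.674 + 3.52 = 94.194 mGal

94.2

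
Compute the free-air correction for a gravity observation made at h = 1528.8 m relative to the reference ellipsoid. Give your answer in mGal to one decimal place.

471.8

Free-air correction = 0.3086 × 1528.8 = 471.8 mGal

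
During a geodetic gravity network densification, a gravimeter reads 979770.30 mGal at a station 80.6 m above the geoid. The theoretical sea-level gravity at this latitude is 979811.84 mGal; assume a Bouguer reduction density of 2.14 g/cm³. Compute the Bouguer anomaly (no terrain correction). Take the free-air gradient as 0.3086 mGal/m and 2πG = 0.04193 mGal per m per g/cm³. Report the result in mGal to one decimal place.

Free-air correction = 0.3086 × 80.6 = 24.87 mGal
Free-air anomaly = 979770.30 − 979811.84 + (24.87) = -16.67 mGal
Bouguer slab correction = 0.04193 × 2.14 × 80.6 = 7.23 mGal
Simple Bouguer anomaly = -16.67 − (7.23) = -23.90 mGal

-23.9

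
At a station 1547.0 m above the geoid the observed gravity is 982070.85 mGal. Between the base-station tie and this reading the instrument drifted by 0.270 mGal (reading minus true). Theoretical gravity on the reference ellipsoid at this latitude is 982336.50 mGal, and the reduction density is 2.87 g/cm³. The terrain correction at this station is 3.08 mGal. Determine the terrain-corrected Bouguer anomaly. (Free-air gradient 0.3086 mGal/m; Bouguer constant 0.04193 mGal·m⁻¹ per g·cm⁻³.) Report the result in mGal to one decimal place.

28.4

Drift-corrected reading = 982070.85 − (0.270) = 982070.580 mGal
Free-air correction = 0.3086 × 1547.0 = 477.40 mGal
Free-air anomaly = 982070.580 − 982336.50 + (477.40) = 211.480 mGal
Bouguer slab correction = 0.04193 × 2.87 × 1547.0 = 186.16 mGal
Simple Bouguer anomaly = 211.480 − (186.16) = 25.320 mGal
Complete Bouguer anomaly = 25.320 + 3.08 = 28.400 mGal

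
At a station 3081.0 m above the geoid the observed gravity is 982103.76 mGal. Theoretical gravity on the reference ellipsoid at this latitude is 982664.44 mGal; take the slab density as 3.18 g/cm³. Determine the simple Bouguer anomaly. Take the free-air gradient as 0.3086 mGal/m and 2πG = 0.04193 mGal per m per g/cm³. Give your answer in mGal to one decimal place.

-20.7

Free-air correction = 0.3086 × 3081.0 = 950.80 mGal
Free-air anomaly = 982103.76 − 982664.44 + (950.80) = 390.12 mGal
Bouguer slab correction = 0.04193 × 3.18 × 3081.0 = 410.81 mGal
Simple Bouguer anomaly = 390.12 − (410.81) = -20.69 mGal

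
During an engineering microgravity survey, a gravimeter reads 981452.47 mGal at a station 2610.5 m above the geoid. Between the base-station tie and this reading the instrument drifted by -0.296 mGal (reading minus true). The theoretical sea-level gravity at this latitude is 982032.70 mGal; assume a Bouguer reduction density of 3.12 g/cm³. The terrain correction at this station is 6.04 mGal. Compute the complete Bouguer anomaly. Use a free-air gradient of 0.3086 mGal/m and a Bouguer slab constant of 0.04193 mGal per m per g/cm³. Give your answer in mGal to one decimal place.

Drift-corrected reading = 981452.47 − (-0.296) = 981452.766 mGal
Free-air correction = 0.3086 × 2610.5 = 805.60 mGal
Free-air anomaly = 981452.766 − 982032.70 + (805.60) = 225.666 mGal
Bouguer slab correction = 0.04193 × 3.12 × 2610.5 = 341.51 mGal
Simple Bouguer anomaly = 225.666 − (341.51) = -115.844 mGal
Complete Bouguer anomaly = -115.844 + 6.04 = -109.804 mGal

-109.8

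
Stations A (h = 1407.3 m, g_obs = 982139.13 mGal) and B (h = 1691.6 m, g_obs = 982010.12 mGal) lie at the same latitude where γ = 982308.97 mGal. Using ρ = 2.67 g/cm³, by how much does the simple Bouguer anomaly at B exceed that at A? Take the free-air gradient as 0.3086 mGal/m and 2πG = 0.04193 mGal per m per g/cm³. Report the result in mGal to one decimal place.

Δg_SB(A) = 982139.13 − 982308.97 + 0.3086×1407.3 − 0.04193×2.67×1407.3 = 106.90 mGal
Δg_SB(B) = 982010.12 − 982308.97 + 0.3086×1691.6 − 0.04193×2.67×1691.6 = 33.80 mGal
Difference = 33.80 − (106.90) = -73.10 mGal

-73.1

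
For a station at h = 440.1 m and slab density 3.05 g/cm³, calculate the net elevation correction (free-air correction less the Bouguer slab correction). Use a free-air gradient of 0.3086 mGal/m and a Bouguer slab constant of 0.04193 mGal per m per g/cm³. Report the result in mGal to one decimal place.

79.5

Combined gradient = 0.3086 − 0.04193 × 3.05 = 0.1807135 mGal/m
Combined elevation correction = 0.1807135 × 440.1 = 79.5 mGal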